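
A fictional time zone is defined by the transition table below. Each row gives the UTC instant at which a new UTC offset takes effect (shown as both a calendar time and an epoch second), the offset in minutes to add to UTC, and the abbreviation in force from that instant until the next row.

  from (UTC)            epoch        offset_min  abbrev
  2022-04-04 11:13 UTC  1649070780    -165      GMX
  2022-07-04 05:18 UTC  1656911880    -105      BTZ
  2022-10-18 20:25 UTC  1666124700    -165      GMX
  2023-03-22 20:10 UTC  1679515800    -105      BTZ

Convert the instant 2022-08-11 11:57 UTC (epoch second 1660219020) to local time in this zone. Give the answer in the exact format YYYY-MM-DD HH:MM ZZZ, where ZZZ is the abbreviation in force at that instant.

Query: 2022-08-11 11:57 UTC
Rule 2/4 (BTZ, -01:45): 2022-07-04 05:18 UTC ≤ query < 2022-10-18 20:25 UTC
11·60 + 57 - 105 = 612 min
612 = 0·1440 + 612; 612 = 10·60 + 12 → 10:12, same day
→ 2022-08-11 10:12 BTZ

2022-08-11 10:12 BTZ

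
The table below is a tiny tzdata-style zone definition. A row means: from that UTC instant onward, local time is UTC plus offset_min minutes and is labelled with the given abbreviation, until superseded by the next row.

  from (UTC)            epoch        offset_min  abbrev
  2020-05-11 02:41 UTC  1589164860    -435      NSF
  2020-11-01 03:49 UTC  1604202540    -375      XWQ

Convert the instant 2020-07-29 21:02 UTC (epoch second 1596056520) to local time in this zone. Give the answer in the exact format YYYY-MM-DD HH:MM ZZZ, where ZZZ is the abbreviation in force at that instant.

Query: 2020-07-29 21:02 UTC
Rule 1/2 (NSF, -07:15): 2020-05-11 02:41 UTC ≤ query < 2020-11-01 03:49 UTC
21·60 + 2 - 435 = 827 min
827 = 0·1440 + 827; 827 = 13·60 + 47 → 13:47, same day
→ 2020-07-29 13:47 NSF

2020-07-29 13:47 NSF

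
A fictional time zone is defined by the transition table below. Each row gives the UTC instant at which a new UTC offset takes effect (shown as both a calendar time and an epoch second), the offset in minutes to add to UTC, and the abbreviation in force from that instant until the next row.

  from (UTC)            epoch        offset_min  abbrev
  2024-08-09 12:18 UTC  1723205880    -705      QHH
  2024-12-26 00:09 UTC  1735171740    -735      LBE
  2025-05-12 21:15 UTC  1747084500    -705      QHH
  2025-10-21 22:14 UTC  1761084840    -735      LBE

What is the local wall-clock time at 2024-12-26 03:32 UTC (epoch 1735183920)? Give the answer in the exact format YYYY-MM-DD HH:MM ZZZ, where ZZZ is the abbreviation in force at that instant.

Query: 2024-12-26 03:32 UTC
Rule 2/4 (LBE, -12:15): 2024-12-26 00:09 UTC ≤ query < 2025-05-12 21:15 UTC
3·60 + 32 - 735 = -523 min
-523 = -1·1440 + 917; 917 = 15·60 + 17 → 15:17, 2024-12-26 - 1 day = 2024-12-25
→ 2024-12-25 15:17 LBE

2024-12-25 15:17 LBE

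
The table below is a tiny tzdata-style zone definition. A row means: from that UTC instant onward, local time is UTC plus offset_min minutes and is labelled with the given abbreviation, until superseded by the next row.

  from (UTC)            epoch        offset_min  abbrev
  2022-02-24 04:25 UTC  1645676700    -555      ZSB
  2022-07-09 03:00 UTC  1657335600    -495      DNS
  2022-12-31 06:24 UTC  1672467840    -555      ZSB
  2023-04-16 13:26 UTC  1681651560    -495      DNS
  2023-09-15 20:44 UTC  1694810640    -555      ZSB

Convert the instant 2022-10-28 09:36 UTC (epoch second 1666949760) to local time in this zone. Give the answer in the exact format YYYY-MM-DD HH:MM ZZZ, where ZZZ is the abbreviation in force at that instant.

2022-10-28 01:21 DNS

Query: 2022-10-28 09:36 UTC
Rule 2/5 (DNS, -08:15): 2022-07-09 03:00 UTC ≤ query < 2022-12-31 06:24 UTC
9·60 + 36 - 495 = 81 min
81 = 0·1440 + 81; 81 = 1·60 + 21 → 01:21, same day
→ 2022-10-28 01:21 DNS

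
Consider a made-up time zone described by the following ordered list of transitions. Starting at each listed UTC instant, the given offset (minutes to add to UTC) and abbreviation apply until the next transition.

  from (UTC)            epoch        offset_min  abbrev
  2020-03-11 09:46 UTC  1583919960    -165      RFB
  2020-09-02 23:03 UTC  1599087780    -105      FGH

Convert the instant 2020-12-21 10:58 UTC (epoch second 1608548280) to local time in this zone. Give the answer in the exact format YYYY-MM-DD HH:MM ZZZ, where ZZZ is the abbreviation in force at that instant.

2020-12-21 09:13 FGH

Query: 2020-12-21 10:58 UTC
Rule 2/2 (FGH, -01:45): 2020-09-02 23:03 UTC ≤ query < +∞
10·60 + 58 - 105 = 553 min
553 = 0·1440 + 553; 553 = 9·60 + 13 → 09:13, same day
→ 2020-12-21 09:13 FGH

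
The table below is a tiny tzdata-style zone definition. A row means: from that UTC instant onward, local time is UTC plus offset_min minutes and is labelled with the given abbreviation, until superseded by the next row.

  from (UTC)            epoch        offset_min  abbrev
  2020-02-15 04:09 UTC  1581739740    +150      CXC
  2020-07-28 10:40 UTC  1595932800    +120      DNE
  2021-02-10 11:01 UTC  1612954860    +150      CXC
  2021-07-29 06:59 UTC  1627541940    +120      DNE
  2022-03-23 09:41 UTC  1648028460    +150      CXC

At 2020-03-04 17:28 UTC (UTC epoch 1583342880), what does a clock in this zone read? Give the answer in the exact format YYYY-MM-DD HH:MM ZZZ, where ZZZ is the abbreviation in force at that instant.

2020-03-04 19:58 CXC

Query: 2020-03-04 17:28 UTC
Rule 1/5 (CXC, +02:30): 2020-02-15 04:09 UTC ≤ query < 2020-07-28 10:40 UTC
17·60 + 28 + 150 = 1198 min
1198 = 0·1440 + 1198; 1198 = 19·60 + 58 → 19:58, same day
→ 2020-03-04 19:58 CXC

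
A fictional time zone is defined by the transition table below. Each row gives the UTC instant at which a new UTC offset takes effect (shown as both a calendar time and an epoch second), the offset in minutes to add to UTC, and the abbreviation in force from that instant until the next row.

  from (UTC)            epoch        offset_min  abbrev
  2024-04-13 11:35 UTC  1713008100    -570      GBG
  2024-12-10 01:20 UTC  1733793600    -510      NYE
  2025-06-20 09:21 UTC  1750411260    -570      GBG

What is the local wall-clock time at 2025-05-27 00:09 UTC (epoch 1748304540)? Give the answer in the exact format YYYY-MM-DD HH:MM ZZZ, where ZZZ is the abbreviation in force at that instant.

Query: 2025-05-27 00:09 UTC
Rule 2/3 (NYE, -08:30): 2024-12-10 01:20 UTC ≤ query < 2025-06-20 09:21 UTC
0·60 + 9 - 510 = -501 min
-501 = -1·1440 + 939; 939 = 15·60 + 39 → 15:39, 2025-05-27 - 1 day = 2025-05-26
→ 2025-05-26 15:39 NYE

2025-05-26 15:39 NYE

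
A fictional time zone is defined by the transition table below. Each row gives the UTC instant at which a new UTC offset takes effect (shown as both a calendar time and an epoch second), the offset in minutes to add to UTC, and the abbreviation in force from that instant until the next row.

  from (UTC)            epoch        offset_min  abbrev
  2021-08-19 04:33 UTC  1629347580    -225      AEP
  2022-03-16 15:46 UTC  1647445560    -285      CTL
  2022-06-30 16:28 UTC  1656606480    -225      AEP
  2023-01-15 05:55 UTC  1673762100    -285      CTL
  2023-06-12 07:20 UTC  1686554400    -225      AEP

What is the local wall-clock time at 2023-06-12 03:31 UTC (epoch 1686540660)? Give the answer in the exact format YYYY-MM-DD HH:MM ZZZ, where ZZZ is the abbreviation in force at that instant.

2023-06-11 22:46 CTL

Query: 2023-06-12 03:31 UTC
Rule 4/5 (CTL, -04:45): 2023-01-15 05:55 UTC ≤ query < 2023-06-12 07:20 UTC
3·60 + 31 - 285 = -74 min
-74 = -1·1440 + 1366; 1366 = 22·60 + 46 → 22:46, 2023-06-12 - 1 day = 2023-06-11
→ 2023-06-11 22:46 CTL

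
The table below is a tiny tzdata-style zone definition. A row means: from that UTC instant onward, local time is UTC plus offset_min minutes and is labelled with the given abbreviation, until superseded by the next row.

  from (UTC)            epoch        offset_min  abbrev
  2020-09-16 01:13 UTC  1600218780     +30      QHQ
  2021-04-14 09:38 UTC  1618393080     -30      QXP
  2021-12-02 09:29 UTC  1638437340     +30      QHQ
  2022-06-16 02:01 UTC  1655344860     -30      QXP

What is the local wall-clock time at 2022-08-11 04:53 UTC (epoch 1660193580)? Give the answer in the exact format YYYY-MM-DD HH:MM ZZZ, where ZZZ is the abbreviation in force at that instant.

2022-08-11 04:23 QXP

Query: 2022-08-11 04:53 UTC
Rule 4/4 (QXP, -00:30): 2022-06-16 02:01 UTC ≤ query < +∞
4·60 + 53 - 30 = 263 min
263 = 0·1440 + 263; 263 = 4·60 + 23 → 04:23, same day
→ 2022-08-11 04:23 QXP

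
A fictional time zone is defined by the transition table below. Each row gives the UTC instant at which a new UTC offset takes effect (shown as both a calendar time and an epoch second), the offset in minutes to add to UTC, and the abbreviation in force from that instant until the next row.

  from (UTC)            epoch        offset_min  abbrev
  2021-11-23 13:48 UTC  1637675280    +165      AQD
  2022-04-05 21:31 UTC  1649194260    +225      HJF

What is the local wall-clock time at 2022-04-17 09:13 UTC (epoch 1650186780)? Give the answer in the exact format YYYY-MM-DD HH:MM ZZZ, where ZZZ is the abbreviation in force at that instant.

2022-04-17 12:58 HJF

Query: 2022-04-17 09:13 UTC
Rule 2/2 (HJF, +03:45): 2022-04-05 21:31 UTC ≤ query < +∞
9·60 + 13 + 225 = 778 min
778 = 0·1440 + 778; 778 = 12·60 + 58 → 12:58, same day
→ 2022-04-17 12:58 HJF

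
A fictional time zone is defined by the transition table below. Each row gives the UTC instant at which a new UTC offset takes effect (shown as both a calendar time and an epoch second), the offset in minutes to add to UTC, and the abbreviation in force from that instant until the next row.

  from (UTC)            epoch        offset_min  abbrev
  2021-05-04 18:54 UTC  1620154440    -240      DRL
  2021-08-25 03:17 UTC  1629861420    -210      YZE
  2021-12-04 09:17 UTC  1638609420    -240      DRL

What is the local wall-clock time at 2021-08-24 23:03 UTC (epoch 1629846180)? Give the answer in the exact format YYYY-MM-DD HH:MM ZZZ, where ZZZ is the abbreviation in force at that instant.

2021-08-24 19:03 DRL

Query: 2021-08-24 23:03 UTC
Rule 1/3 (DRL, -04:00): 2021-05-04 18:54 UTC ≤ query < 2021-08-25 03:17 UTC
23·60 + 3 - 240 = 1143 min
1143 = 0·1440 + 1143; 1143 = 19·60 + 3 → 19:03, same day
→ 2021-08-24 19:03 DRL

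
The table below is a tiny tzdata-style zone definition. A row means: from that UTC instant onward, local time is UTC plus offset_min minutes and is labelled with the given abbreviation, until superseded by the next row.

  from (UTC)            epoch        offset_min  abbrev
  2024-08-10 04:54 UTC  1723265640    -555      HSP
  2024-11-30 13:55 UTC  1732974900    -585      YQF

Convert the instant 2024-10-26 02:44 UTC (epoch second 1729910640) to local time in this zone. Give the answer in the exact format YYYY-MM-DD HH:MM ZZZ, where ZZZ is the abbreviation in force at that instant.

Query: 2024-10-26 02:44 UTC
Rule 1/2 (HSP, -09:15): 2024-08-10 04:54 UTC ≤ query < 2024-11-30 13:55 UTC
2·60 + 44 - 555 = -391 min
-391 = -1·1440 + 1049; 1049 = 17·60 + 29 → 17:29, 2024-10-26 - 1 day = 2024-10-25
→ 2024-10-25 17:29 HSP

2024-10-25 17:29 HSP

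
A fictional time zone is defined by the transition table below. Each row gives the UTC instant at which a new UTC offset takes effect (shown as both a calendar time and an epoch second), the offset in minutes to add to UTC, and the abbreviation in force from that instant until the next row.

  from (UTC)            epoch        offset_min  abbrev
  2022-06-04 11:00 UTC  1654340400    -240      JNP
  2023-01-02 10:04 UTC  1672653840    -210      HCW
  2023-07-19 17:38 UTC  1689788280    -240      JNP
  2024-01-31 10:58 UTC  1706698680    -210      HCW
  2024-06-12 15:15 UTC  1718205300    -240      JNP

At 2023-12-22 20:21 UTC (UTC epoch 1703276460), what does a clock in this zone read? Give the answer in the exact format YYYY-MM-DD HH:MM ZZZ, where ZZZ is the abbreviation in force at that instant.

Query: 2023-12-22 20:21 UTC
Rule 3/5 (JNP, -04:00): 2023-07-19 17:38 UTC ≤ query < 2024-01-31 10:58 UTC
20·60 + 21 - 240 = 981 min
981 = 0·1440 + 981; 981 = 16·60 + 21 → 16:21, same day
→ 2023-12-22 16:21 JNP

2023-12-22 16:21 JNP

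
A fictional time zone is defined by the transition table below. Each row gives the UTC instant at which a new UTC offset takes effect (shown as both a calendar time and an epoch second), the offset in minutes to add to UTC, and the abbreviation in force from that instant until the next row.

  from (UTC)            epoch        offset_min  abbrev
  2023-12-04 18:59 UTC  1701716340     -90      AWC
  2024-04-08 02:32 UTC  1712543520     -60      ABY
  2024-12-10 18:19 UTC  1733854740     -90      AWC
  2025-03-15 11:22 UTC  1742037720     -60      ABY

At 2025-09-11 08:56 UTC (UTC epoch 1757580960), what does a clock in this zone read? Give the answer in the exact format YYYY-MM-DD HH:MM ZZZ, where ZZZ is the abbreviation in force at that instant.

Query: 2025-09-11 08:56 UTC
Rule 4/4 (ABY, -01:00): 2025-03-15 11:22 UTC ≤ query < +∞
8·60 + 56 - 60 = 476 min
476 = 0·1440 + 476; 476 = 7·60 + 56 → 07:56, same day
→ 2025-09-11 07:56 ABY

2025-09-11 07:56 ABY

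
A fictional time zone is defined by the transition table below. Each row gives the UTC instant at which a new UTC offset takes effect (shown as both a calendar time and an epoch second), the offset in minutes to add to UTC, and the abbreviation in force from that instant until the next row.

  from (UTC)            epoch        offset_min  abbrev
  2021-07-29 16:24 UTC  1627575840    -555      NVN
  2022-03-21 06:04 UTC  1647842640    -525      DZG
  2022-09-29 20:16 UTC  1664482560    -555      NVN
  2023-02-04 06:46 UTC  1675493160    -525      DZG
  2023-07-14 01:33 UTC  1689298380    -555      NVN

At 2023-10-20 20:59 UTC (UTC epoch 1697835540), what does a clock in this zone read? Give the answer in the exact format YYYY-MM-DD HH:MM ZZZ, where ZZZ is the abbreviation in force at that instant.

Query: 2023-10-20 20:59 UTC
Rule 5/5 (NVN, -09:15): 2023-07-14 01:33 UTC ≤ query < +∞
20·60 + 59 - 555 = 704 min
704 = 0·1440 + 704; 704 = 11·60 + 44 → 11:44, same day
→ 2023-10-20 11:44 NVN

2023-10-20 11:44 NVN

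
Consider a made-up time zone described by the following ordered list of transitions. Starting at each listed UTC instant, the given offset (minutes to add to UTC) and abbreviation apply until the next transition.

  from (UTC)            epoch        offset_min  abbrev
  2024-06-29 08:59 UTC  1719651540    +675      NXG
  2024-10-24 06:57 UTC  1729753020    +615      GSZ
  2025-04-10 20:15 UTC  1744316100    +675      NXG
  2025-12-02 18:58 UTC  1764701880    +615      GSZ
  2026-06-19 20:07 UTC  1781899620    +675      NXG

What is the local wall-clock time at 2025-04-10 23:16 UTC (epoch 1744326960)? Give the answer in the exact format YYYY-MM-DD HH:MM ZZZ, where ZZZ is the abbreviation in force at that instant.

Query: 2025-04-10 23:16 UTC
Rule 3/5 (NXG, +11:15): 2025-04-10 20:15 UTC ≤ query < 2025-12-02 18:58 UTC
23·60 + 16 + 675 = 2071 min
2071 = 1·1440 + 631; 631 = 10·60 + 31 → 10:31, 2025-04-10 + 1 day = 2025-04-11
→ 2025-04-11 10:31 NXG

2025-04-11 10:31 NXG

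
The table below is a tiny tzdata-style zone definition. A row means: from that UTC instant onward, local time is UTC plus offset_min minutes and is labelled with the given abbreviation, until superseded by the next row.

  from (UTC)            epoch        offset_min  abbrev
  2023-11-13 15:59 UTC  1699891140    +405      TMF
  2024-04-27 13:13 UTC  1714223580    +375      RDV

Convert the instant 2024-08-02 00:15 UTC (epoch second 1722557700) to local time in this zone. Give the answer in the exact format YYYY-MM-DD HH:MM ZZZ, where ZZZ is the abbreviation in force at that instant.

2024-08-02 06:30 RDV

Query: 2024-08-02 00:15 UTC
Rule 2/2 (RDV, +06:15): 2024-04-27 13:13 UTC ≤ query < +∞
0·60 + 15 + 375 = 390 min
390 = 0·1440 + 390; 390 = 6·60 + 30 → 06:30, same day
→ 2024-08-02 06:30 RDV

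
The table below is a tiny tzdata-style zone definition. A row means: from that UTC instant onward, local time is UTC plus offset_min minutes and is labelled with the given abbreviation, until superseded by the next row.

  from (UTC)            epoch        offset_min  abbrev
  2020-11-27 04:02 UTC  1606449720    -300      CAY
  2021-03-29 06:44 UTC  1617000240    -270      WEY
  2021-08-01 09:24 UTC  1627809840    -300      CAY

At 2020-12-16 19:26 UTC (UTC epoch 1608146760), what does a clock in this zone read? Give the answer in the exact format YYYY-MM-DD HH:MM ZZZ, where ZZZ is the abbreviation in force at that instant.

Query: 2020-12-16 19:26 UTC
Rule 1/3 (CAY, -05:00): 2020-11-27 04:02 UTC ≤ query < 2021-03-29 06:44 UTC
19·60 + 26 - 300 = 866 min
866 = 0·1440 + 866; 866 = 14·60 + 26 → 14:26, same day
→ 2020-12-16 14:26 CAY

2020-12-16 14:26 CAY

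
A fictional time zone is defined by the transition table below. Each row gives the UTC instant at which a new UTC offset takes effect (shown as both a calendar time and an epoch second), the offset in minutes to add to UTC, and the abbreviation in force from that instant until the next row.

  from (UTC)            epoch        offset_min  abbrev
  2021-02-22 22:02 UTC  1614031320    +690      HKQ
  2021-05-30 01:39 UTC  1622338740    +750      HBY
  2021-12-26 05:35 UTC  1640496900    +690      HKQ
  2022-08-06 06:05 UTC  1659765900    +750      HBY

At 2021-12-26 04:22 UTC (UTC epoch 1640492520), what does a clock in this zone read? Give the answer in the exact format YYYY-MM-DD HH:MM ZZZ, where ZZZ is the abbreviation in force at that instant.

Query: 2021-12-26 04:22 UTC
Rule 2/4 (HBY, +12:30): 2021-05-30 01:39 UTC ≤ query < 2021-12-26 05:35 UTC
4·60 + 22 + 750 = 1012 min
1012 = 0·1440 + 1012; 1012 = 16·60 + 52 → 16:52, same day
→ 2021-12-26 16:52 HBY

2021-12-26 16:52 HBY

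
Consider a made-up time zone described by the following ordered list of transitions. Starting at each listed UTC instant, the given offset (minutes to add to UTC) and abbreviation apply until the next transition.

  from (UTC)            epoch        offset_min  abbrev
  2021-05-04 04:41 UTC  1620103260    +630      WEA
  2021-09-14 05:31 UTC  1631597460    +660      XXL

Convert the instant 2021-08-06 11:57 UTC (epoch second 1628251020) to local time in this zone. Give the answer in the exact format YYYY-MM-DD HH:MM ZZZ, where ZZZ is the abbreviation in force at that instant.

2021-08-06 22:27 WEA

Query: 2021-08-06 11:57 UTC
Rule 1/2 (WEA, +10:30): 2021-05-04 04:41 UTC ≤ query < 2021-09-14 05:31 UTC
11·60 + 57 + 630 = 1347 min
1347 = 0·1440 + 1347; 1347 = 22·60 + 27 → 22:27, same day
→ 2021-08-06 22:27 WEA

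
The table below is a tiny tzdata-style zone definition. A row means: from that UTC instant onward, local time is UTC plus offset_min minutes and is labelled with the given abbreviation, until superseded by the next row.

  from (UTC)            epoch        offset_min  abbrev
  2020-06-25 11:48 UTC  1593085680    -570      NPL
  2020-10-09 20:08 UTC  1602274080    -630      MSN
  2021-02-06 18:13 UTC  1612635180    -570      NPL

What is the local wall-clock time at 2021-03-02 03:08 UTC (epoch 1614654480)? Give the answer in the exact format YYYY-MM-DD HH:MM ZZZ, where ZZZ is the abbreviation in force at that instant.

2021-03-01 17:38 NPL

Query: 2021-03-02 03:08 UTC
Rule 3/3 (NPL, -09:30): 2021-02-06 18:13 UTC ≤ query < +∞
3·60 + 8 - 570 = -382 min
-382 = -1·1440 + 1058; 1058 = 17·60 + 38 → 17:38, 2021-03-02 - 1 day = 2021-03-01
→ 2021-03-01 17:38 NPL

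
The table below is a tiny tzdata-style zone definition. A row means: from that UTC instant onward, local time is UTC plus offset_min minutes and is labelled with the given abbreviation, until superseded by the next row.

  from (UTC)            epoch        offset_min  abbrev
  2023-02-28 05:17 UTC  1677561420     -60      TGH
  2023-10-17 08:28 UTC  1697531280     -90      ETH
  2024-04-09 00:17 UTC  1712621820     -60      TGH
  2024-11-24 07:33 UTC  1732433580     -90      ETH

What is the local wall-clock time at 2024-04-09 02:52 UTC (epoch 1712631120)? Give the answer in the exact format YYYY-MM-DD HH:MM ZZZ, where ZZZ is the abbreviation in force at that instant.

Query: 2024-04-09 02:52 UTC
Rule 3/4 (TGH, -01:00): 2024-04-09 00:17 UTC ≤ query < 2024-11-24 07:33 UTC
2·60 + 52 - 60 = 112 min
112 = 0·1440 + 112; 112 = 1·60 + 52 → 01:52, same day
→ 2024-04-09 01:52 TGH

2024-04-09 01:52 TGH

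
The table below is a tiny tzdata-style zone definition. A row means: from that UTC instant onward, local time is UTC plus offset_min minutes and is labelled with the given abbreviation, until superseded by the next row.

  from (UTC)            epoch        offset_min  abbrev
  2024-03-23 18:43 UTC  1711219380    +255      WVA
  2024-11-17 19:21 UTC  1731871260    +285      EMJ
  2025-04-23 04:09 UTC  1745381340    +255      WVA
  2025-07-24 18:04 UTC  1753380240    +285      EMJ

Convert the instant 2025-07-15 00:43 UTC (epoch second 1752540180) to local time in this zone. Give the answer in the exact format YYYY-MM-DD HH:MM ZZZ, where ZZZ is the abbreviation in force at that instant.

Query: 2025-07-15 00:43 UTC
Rule 3/4 (WVA, +04:15): 2025-04-23 04:09 UTC ≤ query < 2025-07-24 18:04 UTC
0·60 + 43 + 255 = 298 min
298 = 0·1440 + 298; 298 = 4·60 + 58 → 04:58, same day
→ 2025-07-15 04:58 WVA

2025-07-15 04:58 WVA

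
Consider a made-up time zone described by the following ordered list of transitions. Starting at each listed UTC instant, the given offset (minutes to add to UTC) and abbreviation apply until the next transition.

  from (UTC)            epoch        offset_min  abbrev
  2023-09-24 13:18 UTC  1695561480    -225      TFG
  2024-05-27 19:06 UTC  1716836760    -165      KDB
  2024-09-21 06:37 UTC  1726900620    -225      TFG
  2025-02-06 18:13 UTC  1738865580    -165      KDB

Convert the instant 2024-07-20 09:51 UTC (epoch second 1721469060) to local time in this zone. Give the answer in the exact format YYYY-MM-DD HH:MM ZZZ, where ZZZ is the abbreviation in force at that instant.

Query: 2024-07-20 09:51 UTC
Rule 2/4 (KDB, -02:45): 2024-05-27 19:06 UTC ≤ query < 2024-09-21 06:37 UTC
9·60 + 51 - 165 = 426 min
426 = 0·1440 + 426; 426 = 7·60 + 6 → 07:06, same day
→ 2024-07-20 07:06 KDB

2024-07-20 07:06 KDB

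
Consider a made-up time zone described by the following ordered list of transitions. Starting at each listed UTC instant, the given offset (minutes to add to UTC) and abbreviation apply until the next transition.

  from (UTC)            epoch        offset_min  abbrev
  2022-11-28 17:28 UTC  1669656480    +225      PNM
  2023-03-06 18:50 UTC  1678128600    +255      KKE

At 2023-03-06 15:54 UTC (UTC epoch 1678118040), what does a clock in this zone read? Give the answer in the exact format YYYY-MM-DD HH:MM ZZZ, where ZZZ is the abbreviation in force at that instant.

Query: 2023-03-06 15:54 UTC
Rule 1/2 (PNM, +03:45): 2022-11-28 17:28 UTC ≤ query < 2023-03-06 18:50 UTC
15·60 + 54 + 225 = 1179 min
1179 = 0·1440 + 1179; 1179 = 19·60 + 39 → 19:39, same day
→ 2023-03-06 19:39 PNM

2023-03-06 19:39 PNM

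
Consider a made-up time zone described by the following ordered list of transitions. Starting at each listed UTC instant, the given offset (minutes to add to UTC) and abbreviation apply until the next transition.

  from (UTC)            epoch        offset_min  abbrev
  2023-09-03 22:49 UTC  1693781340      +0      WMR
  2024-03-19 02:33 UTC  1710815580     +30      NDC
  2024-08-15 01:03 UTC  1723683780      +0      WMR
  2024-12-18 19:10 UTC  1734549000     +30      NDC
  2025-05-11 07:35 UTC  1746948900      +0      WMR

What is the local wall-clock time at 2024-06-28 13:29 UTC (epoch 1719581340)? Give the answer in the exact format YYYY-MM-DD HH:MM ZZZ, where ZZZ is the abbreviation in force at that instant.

2024-06-28 13:59 NDC

Query: 2024-06-28 13:29 UTC
Rule 2/5 (NDC, +00:30): 2024-03-19 02:33 UTC ≤ query < 2024-08-15 01:03 UTC
13·60 + 29 + 30 = 839 min
839 = 0·1440 + 839; 839 = 13·60 + 59 → 13:59, same day
→ 2024-06-28 13:59 NDC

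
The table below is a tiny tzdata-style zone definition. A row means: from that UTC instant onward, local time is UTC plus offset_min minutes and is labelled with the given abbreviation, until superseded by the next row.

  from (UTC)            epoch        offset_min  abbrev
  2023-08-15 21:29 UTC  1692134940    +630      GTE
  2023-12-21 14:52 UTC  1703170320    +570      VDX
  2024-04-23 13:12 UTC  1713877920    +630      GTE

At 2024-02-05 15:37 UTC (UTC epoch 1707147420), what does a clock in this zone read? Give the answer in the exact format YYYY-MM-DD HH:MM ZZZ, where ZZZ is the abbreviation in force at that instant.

2024-02-06 01:07 VDX

Query: 2024-02-05 15:37 UTC
Rule 2/3 (VDX, +09:30): 2023-12-21 14:52 UTC ≤ query < 2024-04-23 13:12 UTC
15·60 + 37 + 570 = 1507 min
1507 = 1·1440 + 67; 67 = 1·60 + 7 → 01:07, 2024-02-05 + 1 day = 2024-02-06
→ 2024-02-06 01:07 VDX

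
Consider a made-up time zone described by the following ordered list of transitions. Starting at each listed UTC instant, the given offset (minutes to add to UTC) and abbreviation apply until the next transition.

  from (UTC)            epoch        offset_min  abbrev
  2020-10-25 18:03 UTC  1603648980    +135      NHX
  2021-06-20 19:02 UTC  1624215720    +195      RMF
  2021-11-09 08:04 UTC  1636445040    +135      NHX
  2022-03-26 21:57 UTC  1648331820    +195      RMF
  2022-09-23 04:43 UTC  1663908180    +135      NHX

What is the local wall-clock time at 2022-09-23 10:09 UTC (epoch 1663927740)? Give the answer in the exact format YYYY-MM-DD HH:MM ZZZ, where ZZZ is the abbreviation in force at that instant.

2022-09-23 12:24 NHX

Query: 2022-09-23 10:09 UTC
Rule 5/5 (NHX, +02:15): 2022-09-23 04:43 UTC ≤ query < +∞
10·60 + 9 + 135 = 744 min
744 = 0·1440 + 744; 744 = 12·60 + 24 → 12:24, same day
→ 2022-09-23 12:24 NHX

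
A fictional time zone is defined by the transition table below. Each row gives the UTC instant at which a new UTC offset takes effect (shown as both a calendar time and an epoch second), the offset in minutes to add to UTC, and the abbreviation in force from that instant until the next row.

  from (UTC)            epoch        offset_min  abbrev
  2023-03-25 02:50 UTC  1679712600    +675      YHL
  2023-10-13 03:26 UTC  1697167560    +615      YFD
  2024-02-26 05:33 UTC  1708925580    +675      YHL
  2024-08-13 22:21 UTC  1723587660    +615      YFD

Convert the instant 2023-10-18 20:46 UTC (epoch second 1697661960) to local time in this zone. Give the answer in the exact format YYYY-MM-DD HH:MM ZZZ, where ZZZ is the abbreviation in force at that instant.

Query: 2023-10-18 20:46 UTC
Rule 2/4 (YFD, +10:15): 2023-10-13 03:26 UTC ≤ query < 2024-02-26 05:33 UTC
20·60 + 46 + 615 = 1861 min
1861 = 1·1440 + 421; 421 = 7·60 + 1 → 07:01, 2023-10-18 + 1 day = 2023-10-19
→ 2023-10-19 07:01 YFD

2023-10-19 07:01 YFD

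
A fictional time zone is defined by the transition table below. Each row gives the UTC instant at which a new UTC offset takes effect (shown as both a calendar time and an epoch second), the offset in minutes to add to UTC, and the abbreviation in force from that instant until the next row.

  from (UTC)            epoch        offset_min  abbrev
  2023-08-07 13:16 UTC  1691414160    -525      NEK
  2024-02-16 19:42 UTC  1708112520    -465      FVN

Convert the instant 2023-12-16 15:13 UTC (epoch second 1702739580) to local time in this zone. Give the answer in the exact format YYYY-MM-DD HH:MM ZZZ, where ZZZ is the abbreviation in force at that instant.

Query: 2023-12-16 15:13 UTC
Rule 1/2 (NEK, -08:45): 2023-08-07 13:16 UTC ≤ query < 2024-02-16 19:42 UTC
15·60 + 13 - 525 = 388 min
388 = 0·1440 + 388; 388 = 6·60 + 28 → 06:28, same day
→ 2023-12-16 06:28 NEK

2023-12-16 06:28 NEK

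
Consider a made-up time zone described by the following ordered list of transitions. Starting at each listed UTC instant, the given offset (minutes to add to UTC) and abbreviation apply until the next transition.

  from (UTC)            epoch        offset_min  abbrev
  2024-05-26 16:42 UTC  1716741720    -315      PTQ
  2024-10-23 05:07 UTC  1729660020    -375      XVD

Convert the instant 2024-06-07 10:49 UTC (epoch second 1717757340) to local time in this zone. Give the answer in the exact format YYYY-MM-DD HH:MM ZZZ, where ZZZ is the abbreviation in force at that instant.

Query: 2024-06-07 10:49 UTC
Rule 1/2 (PTQ, -05:15): 2024-05-26 16:42 UTC ≤ query < 2024-10-23 05:07 UTC
10·60 + 49 - 315 = 334 min
334 = 0·1440 + 334; 334 = 5·60 + 34 → 05:34, same day
→ 2024-06-07 05:34 PTQ

2024-06-07 05:34 PTQ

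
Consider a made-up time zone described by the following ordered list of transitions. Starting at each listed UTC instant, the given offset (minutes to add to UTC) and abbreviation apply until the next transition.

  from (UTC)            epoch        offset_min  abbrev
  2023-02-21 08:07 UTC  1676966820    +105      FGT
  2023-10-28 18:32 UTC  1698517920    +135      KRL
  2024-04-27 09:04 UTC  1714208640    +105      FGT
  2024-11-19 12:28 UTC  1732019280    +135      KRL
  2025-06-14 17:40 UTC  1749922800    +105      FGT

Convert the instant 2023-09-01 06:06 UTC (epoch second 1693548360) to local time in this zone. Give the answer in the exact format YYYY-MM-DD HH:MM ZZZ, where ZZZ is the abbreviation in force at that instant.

2023-09-01 07:51 FGT

Query: 2023-09-01 06:06 UTC
Rule 1/5 (FGT, +01:45): 2023-02-21 08:07 UTC ≤ query < 2023-10-28 18:32 UTC
6·60 + 6 + 105 = 471 min
471 = 0·1440 + 471; 471 = 7·60 + 51 → 07:51, same day
→ 2023-09-01 07:51 FGT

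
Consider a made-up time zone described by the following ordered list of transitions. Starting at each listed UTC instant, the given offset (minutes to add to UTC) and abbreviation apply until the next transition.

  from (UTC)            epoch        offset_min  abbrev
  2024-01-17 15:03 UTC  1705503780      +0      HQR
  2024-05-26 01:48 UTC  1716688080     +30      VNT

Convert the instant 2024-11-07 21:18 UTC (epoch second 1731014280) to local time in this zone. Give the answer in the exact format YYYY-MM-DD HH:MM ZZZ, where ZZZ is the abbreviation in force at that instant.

2024-11-07 21:48 VNT

Query: 2024-11-07 21:18 UTC
Rule 2/2 (VNT, +00:30): 2024-05-26 01:48 UTC ≤ query < +∞
21·60 + 18 + 30 = 1308 min
1308 = 0·1440 + 1308; 1308 = 21·60 + 48 → 21:48, same day
→ 2024-11-07 21:48 VNT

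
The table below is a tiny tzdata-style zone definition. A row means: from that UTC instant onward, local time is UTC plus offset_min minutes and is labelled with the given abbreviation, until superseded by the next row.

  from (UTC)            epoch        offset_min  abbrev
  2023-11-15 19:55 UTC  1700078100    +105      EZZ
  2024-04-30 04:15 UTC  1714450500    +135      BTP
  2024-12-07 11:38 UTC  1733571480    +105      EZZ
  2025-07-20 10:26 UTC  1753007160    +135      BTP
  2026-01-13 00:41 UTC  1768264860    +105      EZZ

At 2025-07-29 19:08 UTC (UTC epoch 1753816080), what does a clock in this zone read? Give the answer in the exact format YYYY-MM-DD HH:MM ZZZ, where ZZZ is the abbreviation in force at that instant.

Query: 2025-07-29 19:08 UTC
Rule 4/5 (BTP, +02:15): 2025-07-20 10:26 UTC ≤ query < 2026-01-13 00:41 UTC
19·60 + 8 + 135 = 1283 min
1283 = 0·1440 + 1283; 1283 = 21·60 + 23 → 21:23, same day
→ 2025-07-29 21:23 BTP

2025-07-29 21:23 BTP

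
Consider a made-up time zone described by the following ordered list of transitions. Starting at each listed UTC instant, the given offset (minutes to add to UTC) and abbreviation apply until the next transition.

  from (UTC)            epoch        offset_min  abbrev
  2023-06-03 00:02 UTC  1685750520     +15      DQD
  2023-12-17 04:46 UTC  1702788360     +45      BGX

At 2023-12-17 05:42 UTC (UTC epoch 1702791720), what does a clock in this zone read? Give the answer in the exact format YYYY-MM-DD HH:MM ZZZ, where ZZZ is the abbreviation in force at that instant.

2023-12-17 06:27 BGX

Query: 2023-12-17 05:42 UTC
Rule 2/2 (BGX, +00:45): 2023-12-17 04:46 UTC ≤ query < +∞
5·60 + 42 + 45 = 387 min
387 = 0·1440 + 387; 387 = 6·60 + 27 → 06:27, same day
→ 2023-12-17 06:27 BGX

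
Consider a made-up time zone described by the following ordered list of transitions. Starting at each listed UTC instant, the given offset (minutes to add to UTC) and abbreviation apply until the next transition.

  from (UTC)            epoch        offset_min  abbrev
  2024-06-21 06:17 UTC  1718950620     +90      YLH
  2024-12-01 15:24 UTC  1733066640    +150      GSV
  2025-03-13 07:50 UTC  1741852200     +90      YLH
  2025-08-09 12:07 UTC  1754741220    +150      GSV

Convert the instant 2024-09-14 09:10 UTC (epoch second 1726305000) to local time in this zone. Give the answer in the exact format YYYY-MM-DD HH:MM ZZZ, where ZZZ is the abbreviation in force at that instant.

Query: 2024-09-14 09:10 UTC
Rule 1/4 (YLH, +01:30): 2024-06-21 06:17 UTC ≤ query < 2024-12-01 15:24 UTC
9·60 + 10 + 90 = 640 min
640 = 0·1440 + 640; 640 = 10·60 + 40 → 10:40, same day
→ 2024-09-14 10:40 YLH

2024-09-14 10:40 YLH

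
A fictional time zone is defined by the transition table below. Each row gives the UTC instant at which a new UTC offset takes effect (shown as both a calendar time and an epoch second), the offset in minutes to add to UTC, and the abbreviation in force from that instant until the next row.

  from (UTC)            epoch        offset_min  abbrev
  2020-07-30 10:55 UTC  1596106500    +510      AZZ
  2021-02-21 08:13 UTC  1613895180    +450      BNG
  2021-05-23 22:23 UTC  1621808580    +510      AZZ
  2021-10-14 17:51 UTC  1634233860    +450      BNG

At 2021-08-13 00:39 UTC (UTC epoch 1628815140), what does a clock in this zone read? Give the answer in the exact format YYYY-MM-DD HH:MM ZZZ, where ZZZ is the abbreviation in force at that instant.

2021-08-13 09:09 AZZ

Query: 2021-08-13 00:39 UTC
Rule 3/4 (AZZ, +08:30): 2021-05-23 22:23 UTC ≤ query < 2021-10-14 17:51 UTC
0·60 + 39 + 510 = 549 min
549 = 0·1440 + 549; 549 = 9·60 + 9 → 09:09, same day
→ 2021-08-13 09:09 AZZ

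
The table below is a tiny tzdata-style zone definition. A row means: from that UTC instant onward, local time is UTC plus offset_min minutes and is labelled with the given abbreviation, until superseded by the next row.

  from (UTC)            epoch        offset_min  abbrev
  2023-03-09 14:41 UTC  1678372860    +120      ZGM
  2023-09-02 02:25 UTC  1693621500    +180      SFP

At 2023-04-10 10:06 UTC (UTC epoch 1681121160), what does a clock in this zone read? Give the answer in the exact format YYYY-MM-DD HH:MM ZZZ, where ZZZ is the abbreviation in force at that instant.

Query: 2023-04-10 10:06 UTC
Rule 1/2 (ZGM, +02:00): 2023-03-09 14:41 UTC ≤ query < 2023-09-02 02:25 UTC
10·60 + 6 + 120 = 726 min
726 = 0·1440 + 726; 726 = 12·60 + 6 → 12:06, same day
→ 2023-04-10 12:06 ZGM

2023-04-10 12:06 ZGM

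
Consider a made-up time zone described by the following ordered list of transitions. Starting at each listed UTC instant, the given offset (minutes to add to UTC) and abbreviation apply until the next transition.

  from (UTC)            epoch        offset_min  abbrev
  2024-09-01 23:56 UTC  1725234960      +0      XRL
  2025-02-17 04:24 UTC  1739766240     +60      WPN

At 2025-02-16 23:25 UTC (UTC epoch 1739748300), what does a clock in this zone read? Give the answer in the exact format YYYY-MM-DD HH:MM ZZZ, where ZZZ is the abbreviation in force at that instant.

2025-02-16 23:25 XRL

Query: 2025-02-16 23:25 UTC
Rule 1/2 (XRL, +00:00): 2024-09-01 23:56 UTC ≤ query < 2025-02-17 04:24 UTC
23·60 + 25 + 0 = 1405 min
1405 = 0·1440 + 1405; 1405 = 23·60 + 25 → 23:25, same day
→ 2025-02-16 23:25 XRL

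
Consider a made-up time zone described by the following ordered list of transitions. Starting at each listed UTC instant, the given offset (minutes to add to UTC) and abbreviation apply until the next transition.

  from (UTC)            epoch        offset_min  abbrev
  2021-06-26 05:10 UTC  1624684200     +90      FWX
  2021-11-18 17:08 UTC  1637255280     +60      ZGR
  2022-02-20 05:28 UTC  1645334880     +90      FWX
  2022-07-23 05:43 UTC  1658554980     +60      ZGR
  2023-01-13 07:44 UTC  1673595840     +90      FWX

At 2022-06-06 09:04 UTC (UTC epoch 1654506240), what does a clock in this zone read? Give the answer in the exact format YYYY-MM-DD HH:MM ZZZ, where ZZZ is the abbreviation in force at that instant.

Query: 2022-06-06 09:04 UTC
Rule 3/5 (FWX, +01:30): 2022-02-20 05:28 UTC ≤ query < 2022-07-23 05:43 UTC
9·60 + 4 + 90 = 634 min
634 = 0·1440 + 634; 634 = 10·60 + 34 → 10:34, same day
→ 2022-06-06 10:34 FWX

2022-06-06 10:34 FWX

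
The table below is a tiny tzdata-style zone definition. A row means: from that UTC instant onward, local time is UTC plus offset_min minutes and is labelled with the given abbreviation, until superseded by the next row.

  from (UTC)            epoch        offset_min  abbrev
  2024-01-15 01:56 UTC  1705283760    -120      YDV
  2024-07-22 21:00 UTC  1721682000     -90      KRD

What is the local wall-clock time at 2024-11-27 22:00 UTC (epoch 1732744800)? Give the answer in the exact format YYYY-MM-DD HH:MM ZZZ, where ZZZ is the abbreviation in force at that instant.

2024-11-27 20:30 KRD

Query: 2024-11-27 22:00 UTC
Rule 2/2 (KRD, -01:30): 2024-07-22 21:00 UTC ≤ query < +∞
22·60 + 0 - 90 = 1230 min
1230 = 0·1440 + 1230; 1230 = 20·60 + 30 → 20:30, same day
→ 2024-11-27 20:30 KRD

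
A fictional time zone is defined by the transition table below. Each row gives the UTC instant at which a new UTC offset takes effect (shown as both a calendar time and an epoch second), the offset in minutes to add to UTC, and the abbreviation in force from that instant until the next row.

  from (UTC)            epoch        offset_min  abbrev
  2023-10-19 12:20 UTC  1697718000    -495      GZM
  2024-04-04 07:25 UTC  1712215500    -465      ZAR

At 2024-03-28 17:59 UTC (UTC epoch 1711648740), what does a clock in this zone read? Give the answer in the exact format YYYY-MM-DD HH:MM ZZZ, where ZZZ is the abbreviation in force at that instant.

Query: 2024-03-28 17:59 UTC
Rule 1/2 (GZM, -08:15): 2023-10-19 12:20 UTC ≤ query < 2024-04-04 07:25 UTC
17·60 + 59 - 495 = 584 min
584 = 0·1440 + 584; 584 = 9·60 + 44 → 09:44, same day
→ 2024-03-28 09:44 GZM

2024-03-28 09:44 GZM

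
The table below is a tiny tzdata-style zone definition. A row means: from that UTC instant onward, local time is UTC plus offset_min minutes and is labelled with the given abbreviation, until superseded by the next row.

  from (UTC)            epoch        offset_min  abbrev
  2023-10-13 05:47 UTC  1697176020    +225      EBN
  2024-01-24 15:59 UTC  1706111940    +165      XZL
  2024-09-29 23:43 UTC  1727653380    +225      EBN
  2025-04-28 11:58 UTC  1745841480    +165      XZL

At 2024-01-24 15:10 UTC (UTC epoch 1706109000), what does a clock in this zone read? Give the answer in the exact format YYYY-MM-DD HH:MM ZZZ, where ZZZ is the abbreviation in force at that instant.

2024-01-24 18:55 EBN

Query: 2024-01-24 15:10 UTC
Rule 1/4 (EBN, +03:45): 2023-10-13 05:47 UTC ≤ query < 2024-01-24 15:59 UTC
15·60 + 10 + 225 = 1135 min
1135 = 0·1440 + 1135; 1135 = 18·60 + 55 → 18:55, same day
→ 2024-01-24 18:55 EBN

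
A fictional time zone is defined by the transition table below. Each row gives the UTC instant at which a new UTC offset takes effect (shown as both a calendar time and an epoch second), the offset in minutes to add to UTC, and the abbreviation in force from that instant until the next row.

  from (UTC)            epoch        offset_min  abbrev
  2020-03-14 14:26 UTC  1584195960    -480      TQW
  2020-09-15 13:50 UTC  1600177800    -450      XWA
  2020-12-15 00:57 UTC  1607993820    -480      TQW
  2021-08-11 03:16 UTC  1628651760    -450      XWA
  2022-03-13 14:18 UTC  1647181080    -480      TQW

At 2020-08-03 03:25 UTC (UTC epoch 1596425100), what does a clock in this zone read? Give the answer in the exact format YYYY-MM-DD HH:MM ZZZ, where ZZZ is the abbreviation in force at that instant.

Query: 2020-08-03 03:25 UTC
Rule 1/5 (TQW, -08:00): 2020-03-14 14:26 UTC ≤ query < 2020-09-15 13:50 UTC
3·60 + 25 - 480 = -275 min
-275 = -1·1440 + 1165; 1165 = 19·60 + 25 → 19:25, 2020-08-03 - 1 day = 2020-08-02
→ 2020-08-02 19:25 TQW

2020-08-02 19:25 TQW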